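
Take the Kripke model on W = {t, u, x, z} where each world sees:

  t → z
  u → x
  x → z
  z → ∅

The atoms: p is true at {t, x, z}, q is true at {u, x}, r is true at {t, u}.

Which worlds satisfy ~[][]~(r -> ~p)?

{u}

t: [][]~(r -> ~p) is T. ✗
u: [][]~(r -> ~p) is F. ✓
x: [][]~(r -> ~p) is T. ✗
z: [][]~(r -> ~p) is T. ✗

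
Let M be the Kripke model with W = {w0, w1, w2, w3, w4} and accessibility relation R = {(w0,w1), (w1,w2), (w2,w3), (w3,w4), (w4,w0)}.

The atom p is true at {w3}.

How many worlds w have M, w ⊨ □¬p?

w0: successors {w1}; ¬p there: w1:T. ✓
w1: successors {w2}; ¬p there: w2:T. ✓
w2: successors {w3}; ¬p there: w3:F. ✗
w3: successors {w4}; ¬p there: w4:T. ✓
w4: successors {w0}; ¬p there: w0:T. ✓
Satisfying worlds: {w0, w1, w3, w4}.

4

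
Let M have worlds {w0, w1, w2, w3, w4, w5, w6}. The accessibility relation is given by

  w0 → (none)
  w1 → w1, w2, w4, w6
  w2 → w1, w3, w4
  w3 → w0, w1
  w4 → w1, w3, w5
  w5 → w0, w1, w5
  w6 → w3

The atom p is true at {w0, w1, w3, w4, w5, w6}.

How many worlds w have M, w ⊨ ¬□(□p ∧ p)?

w0: □(□p ∧ p) is T. ✗
w1: □(□p ∧ p) is F. ✓
w2: □(□p ∧ p) is F. ✓
w3: □(□p ∧ p) is F. ✓
w4: □(□p ∧ p) is F. ✓
w5: □(□p ∧ p) is F. ✓
w6: □(□p ∧ p) is T. ✗
Satisfying worlds: {w1, w2, w3, w4, w5}.

5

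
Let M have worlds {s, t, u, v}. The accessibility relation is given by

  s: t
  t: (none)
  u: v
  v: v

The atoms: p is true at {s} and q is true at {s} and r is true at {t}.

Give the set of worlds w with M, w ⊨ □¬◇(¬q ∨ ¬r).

{s, t}

s: successors {t}; ¬◇(¬q ∨ ¬r) there: t:T. ✓
t: no successors, so □¬◇(¬q ∨ ¬r) holds vacuously. ✓
u: successors {v}; ¬◇(¬q ∨ ¬r) there: v:F. ✗
v: successors {v}; ¬◇(¬q ∨ ¬r) there: v:F. ✗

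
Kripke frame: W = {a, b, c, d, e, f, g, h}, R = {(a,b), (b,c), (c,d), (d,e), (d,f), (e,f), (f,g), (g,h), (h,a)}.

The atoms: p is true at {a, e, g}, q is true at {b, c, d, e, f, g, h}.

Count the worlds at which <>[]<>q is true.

a: successors {b}; []<>q there: b:T. ✓
b: successors {c}; []<>q there: c:T. ✓
c: successors {d}; []<>q there: d:T. ✓
d: successors {e, f}; []<>q there: e:T, f:T. ✓
e: successors {f}; []<>q there: f:T. ✓
f: successors {g}; []<>q there: g:F. ✗
g: successors {h}; []<>q there: h:T. ✓
h: successors {a}; []<>q there: a:T. ✓
Satisfying worlds: {a, b, c, d, e, g, h}.

7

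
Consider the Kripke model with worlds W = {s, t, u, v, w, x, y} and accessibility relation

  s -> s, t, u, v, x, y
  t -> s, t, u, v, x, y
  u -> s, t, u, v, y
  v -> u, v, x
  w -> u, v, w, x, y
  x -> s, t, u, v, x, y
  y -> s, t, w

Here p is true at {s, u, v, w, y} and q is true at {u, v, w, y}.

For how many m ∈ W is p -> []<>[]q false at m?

5

s: p is T, []<>[]q is F. ✗
t: p is F, []<>[]q is F. ✓
u: p is T, []<>[]q is F. ✗
v: p is T, []<>[]q is F. ✗
w: p is T, []<>[]q is F. ✗
x: p is F, []<>[]q is F. ✓
y: p is T, []<>[]q is F. ✗
Satisfying worlds: {t, x}.
So p -> []<>[]q fails at the other 5 worlds.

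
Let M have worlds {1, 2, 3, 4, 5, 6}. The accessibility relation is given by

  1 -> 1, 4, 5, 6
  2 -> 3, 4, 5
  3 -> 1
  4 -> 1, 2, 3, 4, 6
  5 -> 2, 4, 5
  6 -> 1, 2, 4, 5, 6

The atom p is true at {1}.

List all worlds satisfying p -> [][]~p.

1: p is T, [][]~p is F. ✗
2: p is F, [][]~p is F. ✓
3: p is F, [][]~p is F. ✓
4: p is F, [][]~p is F. ✓
5: p is F, [][]~p is F. ✓
6: p is F, [][]~p is F. ✓

{2, 3, 4, 5, 6}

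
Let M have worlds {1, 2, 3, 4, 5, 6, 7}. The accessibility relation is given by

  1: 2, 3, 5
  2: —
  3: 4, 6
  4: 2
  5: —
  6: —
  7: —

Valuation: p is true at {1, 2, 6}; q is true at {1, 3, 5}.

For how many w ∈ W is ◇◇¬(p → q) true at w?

2

1: successors {2, 3, 5}; ◇¬(p → q) there: 2:F, 3:T, 5:F. ✓
2: no successors, so ◇◇¬(p → q) fails. ✗
3: successors {4, 6}; ◇¬(p → q) there: 4:T, 6:F. ✓
4: successors {2}; ◇¬(p → q) there: 2:F. ✗
5: no successors, so ◇◇¬(p → q) fails. ✗
6: no successors, so ◇◇¬(p → q) fails. ✗
7: no successors, so ◇◇¬(p → q) fails. ✗
Satisfying worlds: {1, 3}.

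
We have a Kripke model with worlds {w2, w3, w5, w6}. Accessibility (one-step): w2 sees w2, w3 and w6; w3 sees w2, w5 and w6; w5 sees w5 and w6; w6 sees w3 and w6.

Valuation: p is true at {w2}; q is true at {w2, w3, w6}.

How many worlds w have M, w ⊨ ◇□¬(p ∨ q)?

0

w2: successors {w2, w3, w6}; □¬(p ∨ q) there: w2:F, w3:F, w6:F. ✗
w3: successors {w2, w5, w6}; □¬(p ∨ q) there: w2:F, w5:F, w6:F. ✗
w5: successors {w5, w6}; □¬(p ∨ q) there: w5:F, w6:F. ✗
w6: successors {w3, w6}; □¬(p ∨ q) there: w3:F, w6:F. ✗
Satisfying worlds: ∅.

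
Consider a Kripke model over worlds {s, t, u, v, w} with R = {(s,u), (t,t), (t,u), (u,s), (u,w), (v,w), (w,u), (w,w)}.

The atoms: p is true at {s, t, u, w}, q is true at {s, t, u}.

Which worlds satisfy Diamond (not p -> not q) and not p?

s: Diamond (not p -> not q) is T, not p is F. ✗
t: Diamond (not p -> not q) is T, not p is F. ✗
u: Diamond (not p -> not q) is T, not p is F. ✗
v: Diamond (not p -> not q) is T, not p is T. ✓
w: Diamond (not p -> not q) is T, not p is F. ✗

{v}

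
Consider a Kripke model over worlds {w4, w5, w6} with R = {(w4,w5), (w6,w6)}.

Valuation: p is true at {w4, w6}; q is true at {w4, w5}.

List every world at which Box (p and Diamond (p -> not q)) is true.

{w5, w6}

w4: successors {w5}; p and Diamond (p -> not q) there: w5:F. ✗
w5: no successors, so Box (p and Diamond (p -> not q)) holds vacuously. ✓
w6: successors {w6}; p and Diamond (p -> not q) there: w6:T. ✓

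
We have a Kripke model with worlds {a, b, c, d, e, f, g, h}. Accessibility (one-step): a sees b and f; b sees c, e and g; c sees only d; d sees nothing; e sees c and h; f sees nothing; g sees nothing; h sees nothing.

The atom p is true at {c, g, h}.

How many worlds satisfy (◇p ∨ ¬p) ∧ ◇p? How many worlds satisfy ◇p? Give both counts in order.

For (◇p ∨ ¬p) ∧ ◇p:
a: ◇p ∨ ¬p is T, ◇p is F. ✗
b: ◇p ∨ ¬p is T, ◇p is T. ✓
c: ◇p ∨ ¬p is F, ◇p is F. ✗
d: ◇p ∨ ¬p is T, ◇p is F. ✗
e: ◇p ∨ ¬p is T, ◇p is T. ✓
f: ◇p ∨ ¬p is T, ◇p is F. ✗
g: ◇p ∨ ¬p is F, ◇p is F. ✗
h: ◇p ∨ ¬p is F, ◇p is F. ✗
— 2 worlds.
For ◇p:
a: successors {b, f}; p there: b:F, f:F. ✗
b: successors {c, e, g}; p there: c:T, e:F, g:T. ✓
c: successors {d}; p there: d:F. ✗
d: no successors, so ◇p fails. ✗
e: successors {c, h}; p there: c:T, h:T. ✓
f: no successors, so ◇p fails. ✗
g: no successors, so ◇p fails. ✗
h: no successors, so ◇p fails. ✗
— 2 worlds.

2 and 2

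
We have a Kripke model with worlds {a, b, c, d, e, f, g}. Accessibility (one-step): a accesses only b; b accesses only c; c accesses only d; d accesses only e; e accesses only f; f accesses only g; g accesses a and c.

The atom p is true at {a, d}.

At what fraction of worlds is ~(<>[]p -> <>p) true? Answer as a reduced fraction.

1/7

a: <>[]p -> <>p is T. ✗
b: <>[]p -> <>p is F. ✓
c: <>[]p -> <>p is T. ✗
d: <>[]p -> <>p is T. ✗
e: <>[]p -> <>p is T. ✗
f: <>[]p -> <>p is T. ✗
g: <>[]p -> <>p is T. ✗
That's 1 of 7 worlds, so 1/7.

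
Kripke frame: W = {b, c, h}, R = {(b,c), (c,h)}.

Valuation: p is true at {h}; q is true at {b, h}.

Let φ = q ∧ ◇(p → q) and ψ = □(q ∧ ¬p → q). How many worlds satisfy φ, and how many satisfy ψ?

1 and 3

For q ∧ ◇(p → q):
b: q is T, ◇(p → q) is T. ✓
c: q is F, ◇(p → q) is T. ✗
h: q is T, ◇(p → q) is F. ✗
— 1 world.
For □(q ∧ ¬p → q):
b: successors {c}; q ∧ ¬p → q there: c:T. ✓
c: successors {h}; q ∧ ¬p → q there: h:T. ✓
h: no successors, so □(q ∧ ¬p → q) holds vacuously. ✓
— 3 worlds.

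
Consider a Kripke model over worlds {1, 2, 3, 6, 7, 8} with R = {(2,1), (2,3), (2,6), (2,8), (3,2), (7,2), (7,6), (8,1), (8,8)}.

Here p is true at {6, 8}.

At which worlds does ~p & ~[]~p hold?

1: ~p is T, ~[]~p is F. ✗
2: ~p is T, ~[]~p is T. ✓
3: ~p is T, ~[]~p is F. ✗
6: ~p is F, ~[]~p is F. ✗
7: ~p is T, ~[]~p is T. ✓
8: ~p is F, ~[]~p is T. ✗

{2, 7}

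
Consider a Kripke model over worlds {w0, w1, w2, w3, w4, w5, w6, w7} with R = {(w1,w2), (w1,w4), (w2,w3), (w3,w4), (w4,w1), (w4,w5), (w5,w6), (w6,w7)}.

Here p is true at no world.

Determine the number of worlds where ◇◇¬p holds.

w0: no successors, so ◇◇¬p fails. ✗
w1: successors {w2, w4}; ◇¬p there: w2:T, w4:T. ✓
w2: successors {w3}; ◇¬p there: w3:T. ✓
w3: successors {w4}; ◇¬p there: w4:T. ✓
w4: successors {w1, w5}; ◇¬p there: w1:T, w5:T. ✓
w5: successors {w6}; ◇¬p there: w6:T. ✓
w6: successors {w7}; ◇¬p there: w7:F. ✗
w7: no successors, so ◇◇¬p fails. ✗
Satisfying worlds: {w1, w2, w3, w4, w5}.

5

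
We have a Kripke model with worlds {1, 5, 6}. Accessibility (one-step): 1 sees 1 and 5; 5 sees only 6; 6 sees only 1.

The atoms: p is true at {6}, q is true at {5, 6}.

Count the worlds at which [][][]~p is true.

1

1: successors {1, 5}; [][]~p there: 1:F, 5:T. ✗
5: successors {6}; [][]~p there: 6:T. ✓
6: successors {1}; [][]~p there: 1:F. ✗
Satisfying worlds: {5}.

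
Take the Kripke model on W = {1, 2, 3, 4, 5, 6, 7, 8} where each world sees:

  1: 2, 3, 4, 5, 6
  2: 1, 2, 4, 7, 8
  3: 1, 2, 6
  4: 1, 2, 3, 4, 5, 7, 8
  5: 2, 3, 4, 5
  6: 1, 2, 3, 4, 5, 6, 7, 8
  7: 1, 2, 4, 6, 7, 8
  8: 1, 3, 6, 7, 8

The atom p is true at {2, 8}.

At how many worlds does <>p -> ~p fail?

1: <>p is T, ~p is T. ✓
2: <>p is T, ~p is F. ✗
3: <>p is T, ~p is T. ✓
4: <>p is T, ~p is T. ✓
5: <>p is T, ~p is T. ✓
6: <>p is T, ~p is T. ✓
7: <>p is T, ~p is T. ✓
8: <>p is T, ~p is F. ✗
Satisfying worlds: {1, 3, 4, 5, 6, 7}.
So <>p -> ~p fails at the other 2 worlds.

2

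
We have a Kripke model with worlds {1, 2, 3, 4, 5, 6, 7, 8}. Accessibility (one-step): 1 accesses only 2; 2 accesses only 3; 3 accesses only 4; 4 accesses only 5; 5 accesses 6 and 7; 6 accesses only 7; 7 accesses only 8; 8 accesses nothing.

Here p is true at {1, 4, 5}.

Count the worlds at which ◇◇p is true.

1: successors {2}; ◇p there: 2:F. ✗
2: successors {3}; ◇p there: 3:T. ✓
3: successors {4}; ◇p there: 4:T. ✓
4: successors {5}; ◇p there: 5:F. ✗
5: successors {6, 7}; ◇p there: 6:F, 7:F. ✗
6: successors {7}; ◇p there: 7:F. ✗
7: successors {8}; ◇p there: 8:F. ✗
8: no successors, so ◇◇p fails. ✗
Satisfying worlds: {2, 3}.

2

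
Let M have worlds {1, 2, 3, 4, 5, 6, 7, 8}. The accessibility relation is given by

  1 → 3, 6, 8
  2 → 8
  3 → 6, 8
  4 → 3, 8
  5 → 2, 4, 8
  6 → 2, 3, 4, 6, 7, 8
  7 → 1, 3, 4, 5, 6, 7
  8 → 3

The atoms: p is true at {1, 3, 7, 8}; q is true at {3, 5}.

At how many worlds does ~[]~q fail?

1: []~q is F. ✓
2: []~q is T. ✗
3: []~q is T. ✗
4: []~q is F. ✓
5: []~q is T. ✗
6: []~q is F. ✓
7: []~q is F. ✓
8: []~q is F. ✓
Satisfying worlds: {1, 4, 6, 7, 8}.
So ~[]~q fails at the other 3 worlds.

3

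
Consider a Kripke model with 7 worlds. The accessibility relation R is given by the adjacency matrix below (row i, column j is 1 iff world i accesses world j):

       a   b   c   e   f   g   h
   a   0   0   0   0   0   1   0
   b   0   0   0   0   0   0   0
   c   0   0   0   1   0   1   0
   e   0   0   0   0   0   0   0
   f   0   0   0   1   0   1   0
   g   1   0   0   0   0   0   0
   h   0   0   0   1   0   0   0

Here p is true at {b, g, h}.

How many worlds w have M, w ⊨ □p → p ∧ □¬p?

a: □p is T, p ∧ □¬p is F. ✗
b: □p is T, p ∧ □¬p is T. ✓
c: □p is F, p ∧ □¬p is F. ✓
e: □p is T, p ∧ □¬p is F. ✗
f: □p is F, p ∧ □¬p is F. ✓
g: □p is F, p ∧ □¬p is T. ✓
h: □p is F, p ∧ □¬p is T. ✓
Satisfying worlds: {b, c, f, g, h}.

5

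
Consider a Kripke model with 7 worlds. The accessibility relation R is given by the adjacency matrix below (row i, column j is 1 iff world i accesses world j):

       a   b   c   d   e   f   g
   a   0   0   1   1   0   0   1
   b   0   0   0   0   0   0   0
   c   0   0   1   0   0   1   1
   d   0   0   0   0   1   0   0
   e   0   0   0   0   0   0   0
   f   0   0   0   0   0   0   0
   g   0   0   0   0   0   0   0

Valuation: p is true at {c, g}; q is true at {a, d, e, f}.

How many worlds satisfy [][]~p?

a: successors {c, d, g}; []~p there: c:F, d:T, g:T. ✗
b: no successors, so [][]~p holds vacuously. ✓
c: successors {c, f, g}; []~p there: c:F, f:T, g:T. ✗
d: successors {e}; []~p there: e:T. ✓
e: no successors, so [][]~p holds vacuously. ✓
f: no successors, so [][]~p holds vacuously. ✓
g: no successors, so [][]~p holds vacuously. ✓
Satisfying worlds: {b, d, e, f, g}.

5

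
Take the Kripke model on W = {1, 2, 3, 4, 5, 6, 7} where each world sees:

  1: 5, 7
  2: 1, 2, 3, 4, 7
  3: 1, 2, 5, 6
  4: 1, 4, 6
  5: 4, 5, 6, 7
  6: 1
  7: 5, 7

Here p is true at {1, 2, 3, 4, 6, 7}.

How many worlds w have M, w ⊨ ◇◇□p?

6

1: successors {5, 7}; ◇□p there: 5:T, 7:F. ✓
2: successors {1, 2, 3, 4, 7}; ◇□p there: 1:F, 2:T, 3:T, 4:T, 7:F. ✓
3: successors {1, 2, 5, 6}; ◇□p there: 1:F, 2:T, 5:T, 6:F. ✓
4: successors {1, 4, 6}; ◇□p there: 1:F, 4:T, 6:F. ✓
5: successors {4, 5, 6, 7}; ◇□p there: 4:T, 5:T, 6:F, 7:F. ✓
6: successors {1}; ◇□p there: 1:F. ✗
7: successors {5, 7}; ◇□p there: 5:T, 7:F. ✓
Satisfying worlds: {1, 2, 3, 4, 5, 7}.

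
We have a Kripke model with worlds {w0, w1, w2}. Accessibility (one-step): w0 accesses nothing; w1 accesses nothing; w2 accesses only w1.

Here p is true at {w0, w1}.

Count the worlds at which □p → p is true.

2

w0: □p is T, p is T. ✓
w1: □p is T, p is T. ✓
w2: □p is T, p is F. ✗
Satisfying worlds: {w0, w1}.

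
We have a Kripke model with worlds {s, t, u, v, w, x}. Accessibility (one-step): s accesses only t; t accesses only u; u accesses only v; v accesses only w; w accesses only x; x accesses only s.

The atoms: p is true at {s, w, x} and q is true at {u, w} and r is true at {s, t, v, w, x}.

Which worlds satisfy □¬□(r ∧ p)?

{s, t, x}

s: successors {t}; ¬□(r ∧ p) there: t:T. ✓
t: successors {u}; ¬□(r ∧ p) there: u:T. ✓
u: successors {v}; ¬□(r ∧ p) there: v:F. ✗
v: successors {w}; ¬□(r ∧ p) there: w:F. ✗
w: successors {x}; ¬□(r ∧ p) there: x:F. ✗
x: successors {s}; ¬□(r ∧ p) there: s:T. ✓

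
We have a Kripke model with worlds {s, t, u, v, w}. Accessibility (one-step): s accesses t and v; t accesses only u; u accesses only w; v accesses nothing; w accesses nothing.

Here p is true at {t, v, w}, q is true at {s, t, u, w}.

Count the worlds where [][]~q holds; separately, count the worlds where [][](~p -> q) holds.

3 and 5

For [][]~q:
s: successors {t, v}; []~q there: t:F, v:T. ✗
t: successors {u}; []~q there: u:F. ✗
u: successors {w}; []~q there: w:T. ✓
v: no successors, so [][]~q holds vacuously. ✓
w: no successors, so [][]~q holds vacuously. ✓
— 3 worlds.
For [][](~p -> q):
s: successors {t, v}; [](~p -> q) there: t:T, v:T. ✓
t: successors {u}; [](~p -> q) there: u:T. ✓
u: successors {w}; [](~p -> q) there: w:T. ✓
v: no successors, so [][](~p -> q) holds vacuously. ✓
w: no successors, so [][](~p -> q) holds vacuously. ✓
— 5 worlds.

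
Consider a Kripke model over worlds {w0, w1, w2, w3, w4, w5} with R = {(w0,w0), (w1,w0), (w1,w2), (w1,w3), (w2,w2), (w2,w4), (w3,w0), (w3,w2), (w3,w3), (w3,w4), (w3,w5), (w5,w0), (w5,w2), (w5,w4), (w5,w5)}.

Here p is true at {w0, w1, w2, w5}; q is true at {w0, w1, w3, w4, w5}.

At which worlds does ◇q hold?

w0: successors {w0}; q there: w0:T. ✓
w1: successors {w0, w2, w3}; q there: w0:T, w2:F, w3:T. ✓
w2: successors {w2, w4}; q there: w2:F, w4:T. ✓
w3: successors {w0, w2, w3, w4, w5}; q there: w0:T, w2:F, w3:T, w4:T, w5:T. ✓
w4: no successors, so ◇q fails. ✗
w5: successors {w0, w2, w4, w5}; q there: w0:T, w2:F, w4:T, w5:T. ✓

{w0, w1, w2, w3, w5}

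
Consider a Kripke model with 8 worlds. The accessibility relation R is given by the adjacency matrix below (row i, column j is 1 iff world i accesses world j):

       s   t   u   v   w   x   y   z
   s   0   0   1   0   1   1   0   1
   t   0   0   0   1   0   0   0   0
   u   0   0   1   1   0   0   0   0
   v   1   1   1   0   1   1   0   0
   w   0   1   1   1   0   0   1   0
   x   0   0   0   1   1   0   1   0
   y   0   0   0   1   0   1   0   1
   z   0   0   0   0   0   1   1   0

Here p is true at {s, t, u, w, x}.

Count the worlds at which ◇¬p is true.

7

s: successors {u, w, x, z}; ¬p there: u:F, w:F, x:F, z:T. ✓
t: successors {v}; ¬p there: v:T. ✓
u: successors {u, v}; ¬p there: u:F, v:T. ✓
v: successors {s, t, u, w, x}; ¬p there: s:F, t:F, u:F, w:F, x:F. ✗
w: successors {t, u, v, y}; ¬p there: t:F, u:F, v:T, y:T. ✓
x: successors {v, w, y}; ¬p there: v:T, w:F, y:T. ✓
y: successors {v, x, z}; ¬p there: v:T, x:F, z:T. ✓
z: successors {x, y}; ¬p there: x:F, y:T. ✓
Satisfying worlds: {s, t, u, w, x, y, z}.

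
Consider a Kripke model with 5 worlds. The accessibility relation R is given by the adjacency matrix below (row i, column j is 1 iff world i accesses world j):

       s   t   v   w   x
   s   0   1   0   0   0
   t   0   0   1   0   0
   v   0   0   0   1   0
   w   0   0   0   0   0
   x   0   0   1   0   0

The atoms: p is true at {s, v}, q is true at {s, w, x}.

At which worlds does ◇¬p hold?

{s, v}

s: successors {t}; ¬p there: t:T. ✓
t: successors {v}; ¬p there: v:F. ✗
v: successors {w}; ¬p there: w:T. ✓
w: no successors, so ◇¬p fails. ✗
x: successors {v}; ¬p there: v:F. ✗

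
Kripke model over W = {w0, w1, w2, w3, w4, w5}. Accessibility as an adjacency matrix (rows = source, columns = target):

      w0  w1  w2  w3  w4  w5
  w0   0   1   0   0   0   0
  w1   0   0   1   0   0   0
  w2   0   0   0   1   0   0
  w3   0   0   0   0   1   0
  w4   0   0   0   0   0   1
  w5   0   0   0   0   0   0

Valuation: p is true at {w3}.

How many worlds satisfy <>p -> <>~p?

5

w0: <>p is F, <>~p is T. ✓
w1: <>p is F, <>~p is T. ✓
w2: <>p is T, <>~p is F. ✗
w3: <>p is F, <>~p is T. ✓
w4: <>p is F, <>~p is T. ✓
w5: <>p is F, <>~p is F. ✓
Satisfying worlds: {w0, w1, w3, w4, w5}.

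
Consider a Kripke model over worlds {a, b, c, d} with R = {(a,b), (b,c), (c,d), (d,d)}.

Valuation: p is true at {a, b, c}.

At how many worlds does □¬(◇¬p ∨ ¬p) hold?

1

a: successors {b}; ¬(◇¬p ∨ ¬p) there: b:T. ✓
b: successors {c}; ¬(◇¬p ∨ ¬p) there: c:F. ✗
c: successors {d}; ¬(◇¬p ∨ ¬p) there: d:F. ✗
d: successors {d}; ¬(◇¬p ∨ ¬p) there: d:F. ✗
Satisfying worlds: {a}.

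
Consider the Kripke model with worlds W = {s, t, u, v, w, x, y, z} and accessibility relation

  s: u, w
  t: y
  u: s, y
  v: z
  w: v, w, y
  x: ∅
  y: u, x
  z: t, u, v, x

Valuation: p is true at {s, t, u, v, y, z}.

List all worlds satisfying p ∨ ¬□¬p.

s: p is T, ¬□¬p is T. ✓
t: p is T, ¬□¬p is T. ✓
u: p is T, ¬□¬p is T. ✓
v: p is T, ¬□¬p is T. ✓
w: p is F, ¬□¬p is T. ✓
x: p is F, ¬□¬p is F. ✗
y: p is T, ¬□¬p is T. ✓
z: p is T, ¬□¬p is T. ✓

{s, t, u, v, w, y, z}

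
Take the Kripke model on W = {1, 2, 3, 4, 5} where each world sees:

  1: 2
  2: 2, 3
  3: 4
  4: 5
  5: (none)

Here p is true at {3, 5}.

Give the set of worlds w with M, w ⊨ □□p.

1: successors {2}; □p there: 2:F. ✗
2: successors {2, 3}; □p there: 2:F, 3:F. ✗
3: successors {4}; □p there: 4:T. ✓
4: successors {5}; □p there: 5:T. ✓
5: no successors, so □□p holds vacuously. ✓

{3, 4, 5}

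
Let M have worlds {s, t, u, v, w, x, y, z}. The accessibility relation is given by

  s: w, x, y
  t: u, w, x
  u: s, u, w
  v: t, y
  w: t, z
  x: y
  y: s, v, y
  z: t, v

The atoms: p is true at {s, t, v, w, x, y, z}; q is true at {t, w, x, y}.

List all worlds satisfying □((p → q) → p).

{s, v, w, x, y, z}

s: successors {w, x, y}; (p → q) → p there: w:T, x:T, y:T. ✓
t: successors {u, w, x}; (p → q) → p there: u:F, w:T, x:T. ✗
u: successors {s, u, w}; (p → q) → p there: s:T, u:F, w:T. ✗
v: successors {t, y}; (p → q) → p there: t:T, y:T. ✓
w: successors {t, z}; (p → q) → p there: t:T, z:T. ✓
x: successors {y}; (p → q) → p there: y:T. ✓
y: successors {s, v, y}; (p → q) → p there: s:T, v:T, y:T. ✓
z: successors {t, v}; (p → q) → p there: t:T, v:T. ✓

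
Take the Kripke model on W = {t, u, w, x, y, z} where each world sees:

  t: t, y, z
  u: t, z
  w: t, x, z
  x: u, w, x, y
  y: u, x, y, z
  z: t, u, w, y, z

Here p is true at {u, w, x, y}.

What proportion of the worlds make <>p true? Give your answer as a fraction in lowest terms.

t: successors {t, y, z}; p there: t:F, y:T, z:F. ✓
u: successors {t, z}; p there: t:F, z:F. ✗
w: successors {t, x, z}; p there: t:F, x:T, z:F. ✓
x: successors {u, w, x, y}; p there: u:T, w:T, x:T, y:T. ✓
y: successors {u, x, y, z}; p there: u:T, x:T, y:T, z:F. ✓
z: successors {t, u, w, y, z}; p there: t:F, u:T, w:T, y:T, z:F. ✓
That's 5 of 6 worlds, so 5/6.

5/6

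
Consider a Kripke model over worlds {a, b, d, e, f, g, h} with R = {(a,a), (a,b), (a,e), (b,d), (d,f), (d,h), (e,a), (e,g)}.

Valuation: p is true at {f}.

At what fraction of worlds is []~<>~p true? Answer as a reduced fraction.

4/7

a: successors {a, b, e}; ~<>~p there: a:F, b:F, e:F. ✗
b: successors {d}; ~<>~p there: d:F. ✗
d: successors {f, h}; ~<>~p there: f:T, h:T. ✓
e: successors {a, g}; ~<>~p there: a:F, g:T. ✗
f: no successors, so []~<>~p holds vacuously. ✓
g: no successors, so []~<>~p holds vacuously. ✓
h: no successors, so []~<>~p holds vacuously. ✓
That's 4 of 7 worlds, so 4/7.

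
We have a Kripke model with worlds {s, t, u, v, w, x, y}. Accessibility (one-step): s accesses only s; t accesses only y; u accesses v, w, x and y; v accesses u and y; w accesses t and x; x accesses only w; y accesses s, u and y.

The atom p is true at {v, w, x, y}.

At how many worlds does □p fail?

s: successors {s}; p there: s:F. ✗
t: successors {y}; p there: y:T. ✓
u: successors {v, w, x, y}; p there: v:T, w:T, x:T, y:T. ✓
v: successors {u, y}; p there: u:F, y:T. ✗
w: successors {t, x}; p there: t:F, x:T. ✗
x: successors {w}; p there: w:T. ✓
y: successors {s, u, y}; p there: s:F, u:F, y:T. ✗
Satisfying worlds: {t, u, x}.
So □p fails at the other 4 worlds.

4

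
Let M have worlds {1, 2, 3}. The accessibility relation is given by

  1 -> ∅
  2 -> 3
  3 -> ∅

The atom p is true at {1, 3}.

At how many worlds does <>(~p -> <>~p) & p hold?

1: <>(~p -> <>~p) is F, p is T. ✗
2: <>(~p -> <>~p) is T, p is F. ✗
3: <>(~p -> <>~p) is F, p is T. ✗
Satisfying worlds: ∅.

0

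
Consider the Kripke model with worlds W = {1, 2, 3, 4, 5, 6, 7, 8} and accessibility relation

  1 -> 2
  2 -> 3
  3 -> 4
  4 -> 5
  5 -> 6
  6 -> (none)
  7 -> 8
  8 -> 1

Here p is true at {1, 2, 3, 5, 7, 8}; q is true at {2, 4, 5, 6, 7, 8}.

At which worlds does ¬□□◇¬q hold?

1: □□◇¬q is F. ✓
2: □□◇¬q is F. ✓
3: □□◇¬q is F. ✓
4: □□◇¬q is F. ✓
5: □□◇¬q is T. ✗
6: □□◇¬q is T. ✗
7: □□◇¬q is F. ✓
8: □□◇¬q is T. ✗

{1, 2, 3, 4, 7}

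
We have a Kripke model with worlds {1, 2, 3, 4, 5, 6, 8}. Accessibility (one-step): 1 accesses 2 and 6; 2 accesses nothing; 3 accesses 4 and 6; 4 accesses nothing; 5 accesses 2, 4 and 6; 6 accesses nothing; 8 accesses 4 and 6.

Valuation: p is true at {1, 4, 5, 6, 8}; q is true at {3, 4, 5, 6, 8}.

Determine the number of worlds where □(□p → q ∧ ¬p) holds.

3

1: successors {2, 6}; □p → q ∧ ¬p there: 2:F, 6:F. ✗
2: no successors, so □(□p → q ∧ ¬p) holds vacuously. ✓
3: successors {4, 6}; □p → q ∧ ¬p there: 4:F, 6:F. ✗
4: no successors, so □(□p → q ∧ ¬p) holds vacuously. ✓
5: successors {2, 4, 6}; □p → q ∧ ¬p there: 2:F, 4:F, 6:F. ✗
6: no successors, so □(□p → q ∧ ¬p) holds vacuously. ✓
8: successors {4, 6}; □p → q ∧ ¬p there: 4:F, 6:F. ✗
Satisfying worlds: {2, 4, 6}.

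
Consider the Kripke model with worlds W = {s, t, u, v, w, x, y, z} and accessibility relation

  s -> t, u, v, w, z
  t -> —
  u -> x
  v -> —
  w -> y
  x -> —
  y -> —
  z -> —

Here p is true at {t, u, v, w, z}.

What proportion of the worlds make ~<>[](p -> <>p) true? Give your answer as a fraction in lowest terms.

5/8

s: <>[](p -> <>p) is T. ✗
t: <>[](p -> <>p) is F. ✓
u: <>[](p -> <>p) is T. ✗
v: <>[](p -> <>p) is F. ✓
w: <>[](p -> <>p) is T. ✗
x: <>[](p -> <>p) is F. ✓
y: <>[](p -> <>p) is F. ✓
z: <>[](p -> <>p) is F. ✓
That's 5 of 8 worlds, so 5/8.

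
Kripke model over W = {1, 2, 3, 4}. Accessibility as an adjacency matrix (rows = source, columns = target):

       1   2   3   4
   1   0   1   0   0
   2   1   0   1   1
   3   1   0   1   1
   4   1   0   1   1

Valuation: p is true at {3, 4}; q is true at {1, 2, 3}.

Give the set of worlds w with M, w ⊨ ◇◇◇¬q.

1: successors {2}; ◇◇¬q there: 2:T. ✓
2: successors {1, 3, 4}; ◇◇¬q there: 1:T, 3:T, 4:T. ✓
3: successors {1, 3, 4}; ◇◇¬q there: 1:T, 3:T, 4:T. ✓
4: successors {1, 3, 4}; ◇◇¬q there: 1:T, 3:T, 4:T. ✓

{1, 2, 3, 4}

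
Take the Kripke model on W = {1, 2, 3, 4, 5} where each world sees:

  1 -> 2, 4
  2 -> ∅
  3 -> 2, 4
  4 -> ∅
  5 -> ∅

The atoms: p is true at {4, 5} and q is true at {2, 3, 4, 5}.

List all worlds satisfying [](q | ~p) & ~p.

{1, 2, 3}

1: [](q | ~p) is T, ~p is T. ✓
2: [](q | ~p) is T, ~p is T. ✓
3: [](q | ~p) is T, ~p is T. ✓
4: [](q | ~p) is T, ~p is F. ✗
5: [](q | ~p) is T, ~p is F. ✗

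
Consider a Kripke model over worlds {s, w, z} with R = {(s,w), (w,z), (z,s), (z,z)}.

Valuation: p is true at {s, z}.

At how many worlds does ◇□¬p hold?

1

s: successors {w}; □¬p there: w:F. ✗
w: successors {z}; □¬p there: z:F. ✗
z: successors {s, z}; □¬p there: s:T, z:F. ✓
Satisfying worlds: {z}.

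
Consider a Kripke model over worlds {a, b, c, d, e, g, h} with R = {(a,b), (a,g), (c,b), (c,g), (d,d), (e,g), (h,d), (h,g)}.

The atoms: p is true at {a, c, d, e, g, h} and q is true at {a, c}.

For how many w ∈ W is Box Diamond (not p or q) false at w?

a: successors {b, g}; Diamond (not p or q) there: b:F, g:F. ✗
b: no successors, so Box Diamond (not p or q) holds vacuously. ✓
c: successors {b, g}; Diamond (not p or q) there: b:F, g:F. ✗
d: successors {d}; Diamond (not p or q) there: d:F. ✗
e: successors {g}; Diamond (not p or q) there: g:F. ✗
g: no successors, so Box Diamond (not p or q) holds vacuously. ✓
h: successors {d, g}; Diamond (not p or q) there: d:F, g:F. ✗
Satisfying worlds: {b, g}.
So Box Diamond (not p or q) fails at the other 5 worlds.

5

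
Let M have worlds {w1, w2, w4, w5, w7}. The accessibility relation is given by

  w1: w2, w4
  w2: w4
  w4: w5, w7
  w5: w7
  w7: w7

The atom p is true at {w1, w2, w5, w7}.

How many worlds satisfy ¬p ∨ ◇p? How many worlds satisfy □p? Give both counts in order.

4 and 3

For ¬p ∨ ◇p:
w1: ¬p is F, ◇p is T. ✓
w2: ¬p is F, ◇p is F. ✗
w4: ¬p is T, ◇p is T. ✓
w5: ¬p is F, ◇p is T. ✓
w7: ¬p is F, ◇p is T. ✓
— 4 worlds.
For □p:
w1: successors {w2, w4}; p there: w2:T, w4:F. ✗
w2: successors {w4}; p there: w4:F. ✗
w4: successors {w5, w7}; p there: w5:T, w7:T. ✓
w5: successors {w7}; p there: w7:T. ✓
w7: successors {w7}; p there: w7:T. ✓
— 3 worlds.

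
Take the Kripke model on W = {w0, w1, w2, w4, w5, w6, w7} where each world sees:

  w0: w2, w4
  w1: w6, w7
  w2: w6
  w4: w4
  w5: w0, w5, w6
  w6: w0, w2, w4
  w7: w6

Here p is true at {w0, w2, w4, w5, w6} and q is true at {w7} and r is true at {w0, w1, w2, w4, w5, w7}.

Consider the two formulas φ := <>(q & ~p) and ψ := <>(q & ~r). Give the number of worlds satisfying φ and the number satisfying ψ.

For <>(q & ~p):
w0: successors {w2, w4}; q & ~p there: w2:F, w4:F. ✗
w1: successors {w6, w7}; q & ~p there: w6:F, w7:T. ✓
w2: successors {w6}; q & ~p there: w6:F. ✗
w4: successors {w4}; q & ~p there: w4:F. ✗
w5: successors {w0, w5, w6}; q & ~p there: w0:F, w5:F, w6:F. ✗
w6: successors {w0, w2, w4}; q & ~p there: w0:F, w2:F, w4:F. ✗
w7: successors {w6}; q & ~p there: w6:F. ✗
— 1 world.
For <>(q & ~r):
w0: successors {w2, w4}; q & ~r there: w2:F, w4:F. ✗
w1: successors {w6, w7}; q & ~r there: w6:F, w7:F. ✗
w2: successors {w6}; q & ~r there: w6:F. ✗
w4: successors {w4}; q & ~r there: w4:F. ✗
w5: successors {w0, w5, w6}; q & ~r there: w0:F, w5:F, w6:F. ✗
w6: successors {w0, w2, w4}; q & ~r there: w0:F, w2:F, w4:F. ✗
w7: successors {w6}; q & ~r there: w6:F. ✗
— 0 worlds.

1 and 0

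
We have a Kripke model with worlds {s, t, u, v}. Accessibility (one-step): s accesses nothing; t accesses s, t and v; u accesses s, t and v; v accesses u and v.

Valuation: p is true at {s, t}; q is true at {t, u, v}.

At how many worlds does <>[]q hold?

s: no successors, so <>[]q fails. ✗
t: successors {s, t, v}; []q there: s:T, t:F, v:T. ✓
u: successors {s, t, v}; []q there: s:T, t:F, v:T. ✓
v: successors {u, v}; []q there: u:F, v:T. ✓
Satisfying worlds: {t, u, v}.

3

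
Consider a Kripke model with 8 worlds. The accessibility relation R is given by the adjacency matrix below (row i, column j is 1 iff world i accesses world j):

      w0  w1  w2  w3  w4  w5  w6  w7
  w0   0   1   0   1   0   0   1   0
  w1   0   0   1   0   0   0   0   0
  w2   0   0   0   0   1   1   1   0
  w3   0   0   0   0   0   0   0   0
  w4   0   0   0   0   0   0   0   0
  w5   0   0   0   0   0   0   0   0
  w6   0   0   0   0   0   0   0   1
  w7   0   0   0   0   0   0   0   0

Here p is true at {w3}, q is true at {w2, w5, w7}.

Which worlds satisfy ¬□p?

{w0, w1, w2, w6}

w0: □p is F. ✓
w1: □p is F. ✓
w2: □p is F. ✓
w3: □p is T. ✗
w4: □p is T. ✗
w5: □p is T. ✗
w6: □p is F. ✓
w7: □p is T. ✗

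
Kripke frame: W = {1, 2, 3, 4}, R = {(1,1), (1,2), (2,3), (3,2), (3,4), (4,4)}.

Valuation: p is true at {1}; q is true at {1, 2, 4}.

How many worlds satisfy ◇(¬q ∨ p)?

1: successors {1, 2}; ¬q ∨ p there: 1:T, 2:F. ✓
2: successors {3}; ¬q ∨ p there: 3:T. ✓
3: successors {2, 4}; ¬q ∨ p there: 2:F, 4:F. ✗
4: successors {4}; ¬q ∨ p there: 4:F. ✗
Satisfying worlds: {1, 2}.

2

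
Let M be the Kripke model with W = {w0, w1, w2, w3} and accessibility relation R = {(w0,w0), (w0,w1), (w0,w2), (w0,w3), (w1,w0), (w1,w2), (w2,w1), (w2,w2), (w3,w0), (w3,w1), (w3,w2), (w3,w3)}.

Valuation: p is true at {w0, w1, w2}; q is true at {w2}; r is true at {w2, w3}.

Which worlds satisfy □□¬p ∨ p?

{w0, w1, w2}

w0: □□¬p is F, p is T. ✓
w1: □□¬p is F, p is T. ✓
w2: □□¬p is F, p is T. ✓
w3: □□¬p is F, p is F. ✗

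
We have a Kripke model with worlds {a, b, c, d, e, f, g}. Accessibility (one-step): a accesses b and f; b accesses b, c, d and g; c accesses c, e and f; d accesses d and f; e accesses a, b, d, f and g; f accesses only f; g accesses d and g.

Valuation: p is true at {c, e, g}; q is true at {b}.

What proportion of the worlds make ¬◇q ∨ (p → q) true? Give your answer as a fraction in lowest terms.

6/7

a: ¬◇q is F, p → q is T. ✓
b: ¬◇q is F, p → q is T. ✓
c: ¬◇q is T, p → q is F. ✓
d: ¬◇q is T, p → q is T. ✓
e: ¬◇q is F, p → q is F. ✗
f: ¬◇q is T, p → q is T. ✓
g: ¬◇q is T, p → q is F. ✓
That's 6 of 7 worlds, so 6/7.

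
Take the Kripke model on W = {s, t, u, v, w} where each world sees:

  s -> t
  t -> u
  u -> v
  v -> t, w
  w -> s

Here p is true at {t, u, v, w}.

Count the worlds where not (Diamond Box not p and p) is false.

s: Diamond Box not p and p is F. ✓
t: Diamond Box not p and p is F. ✓
u: Diamond Box not p and p is F. ✓
v: Diamond Box not p and p is T. ✗
w: Diamond Box not p and p is F. ✓
Satisfying worlds: {s, t, u, w}.
So not (Diamond Box not p and p) fails at the other 1 world.

1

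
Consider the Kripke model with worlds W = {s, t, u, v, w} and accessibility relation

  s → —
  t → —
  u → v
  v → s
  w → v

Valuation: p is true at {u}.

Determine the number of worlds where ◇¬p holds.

s: no successors, so ◇¬p fails. ✗
t: no successors, so ◇¬p fails. ✗
u: successors {v}; ¬p there: v:T. ✓
v: successors {s}; ¬p there: s:T. ✓
w: successors {v}; ¬p there: v:T. ✓
Satisfying worlds: {u, v, w}.

3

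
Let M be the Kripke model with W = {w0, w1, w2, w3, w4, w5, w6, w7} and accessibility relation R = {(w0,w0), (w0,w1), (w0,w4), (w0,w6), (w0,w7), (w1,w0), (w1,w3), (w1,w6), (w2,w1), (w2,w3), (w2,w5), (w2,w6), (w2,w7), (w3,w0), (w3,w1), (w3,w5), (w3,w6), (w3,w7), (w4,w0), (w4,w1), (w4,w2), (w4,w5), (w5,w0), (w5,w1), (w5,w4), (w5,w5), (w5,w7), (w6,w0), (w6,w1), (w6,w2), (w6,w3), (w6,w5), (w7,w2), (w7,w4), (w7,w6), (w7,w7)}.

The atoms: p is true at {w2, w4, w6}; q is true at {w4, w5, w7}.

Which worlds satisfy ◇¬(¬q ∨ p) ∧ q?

{w4, w5, w7}

w0: ◇¬(¬q ∨ p) is T, q is F. ✗
w1: ◇¬(¬q ∨ p) is F, q is F. ✗
w2: ◇¬(¬q ∨ p) is T, q is F. ✗
w3: ◇¬(¬q ∨ p) is T, q is F. ✗
w4: ◇¬(¬q ∨ p) is T, q is T. ✓
w5: ◇¬(¬q ∨ p) is T, q is T. ✓
w6: ◇¬(¬q ∨ p) is T, q is F. ✗
w7: ◇¬(¬q ∨ p) is T, q is T. ✓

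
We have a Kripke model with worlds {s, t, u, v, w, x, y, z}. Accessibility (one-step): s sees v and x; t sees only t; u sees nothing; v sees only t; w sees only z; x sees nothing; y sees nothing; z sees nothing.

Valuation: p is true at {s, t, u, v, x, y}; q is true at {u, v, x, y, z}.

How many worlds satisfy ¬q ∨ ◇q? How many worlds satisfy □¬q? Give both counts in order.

3 and 6

For ¬q ∨ ◇q:
s: ¬q is T, ◇q is T. ✓
t: ¬q is T, ◇q is F. ✓
u: ¬q is F, ◇q is F. ✗
v: ¬q is F, ◇q is F. ✗
w: ¬q is T, ◇q is T. ✓
x: ¬q is F, ◇q is F. ✗
y: ¬q is F, ◇q is F. ✗
z: ¬q is F, ◇q is F. ✗
— 3 worlds.
For □¬q:
s: successors {v, x}; ¬q there: v:F, x:F. ✗
t: successors {t}; ¬q there: t:T. ✓
u: no successors, so □¬q holds vacuously. ✓
v: successors {t}; ¬q there: t:T. ✓
w: successors {z}; ¬q there: z:F. ✗
x: no successors, so □¬q holds vacuously. ✓
y: no successors, so □¬q holds vacuously. ✓
z: no successors, so □¬q holds vacuously. ✓
— 6 worlds.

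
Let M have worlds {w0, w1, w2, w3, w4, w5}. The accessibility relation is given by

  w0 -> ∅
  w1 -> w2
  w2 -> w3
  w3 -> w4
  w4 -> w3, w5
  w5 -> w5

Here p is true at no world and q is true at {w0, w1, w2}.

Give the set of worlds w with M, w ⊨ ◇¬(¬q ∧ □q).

w0: no successors, so ◇¬(¬q ∧ □q) fails. ✗
w1: successors {w2}; ¬(¬q ∧ □q) there: w2:T. ✓
w2: successors {w3}; ¬(¬q ∧ □q) there: w3:T. ✓
w3: successors {w4}; ¬(¬q ∧ □q) there: w4:T. ✓
w4: successors {w3, w5}; ¬(¬q ∧ □q) there: w3:T, w5:T. ✓
w5: successors {w5}; ¬(¬q ∧ □q) there: w5:T. ✓

{w1, w2, w3, w4, w5}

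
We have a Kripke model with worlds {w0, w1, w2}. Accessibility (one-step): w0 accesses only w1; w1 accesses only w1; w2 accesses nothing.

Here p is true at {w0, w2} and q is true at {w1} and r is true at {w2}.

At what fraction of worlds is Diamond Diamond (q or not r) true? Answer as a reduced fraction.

2/3

w0: successors {w1}; Diamond (q or not r) there: w1:T. ✓
w1: successors {w1}; Diamond (q or not r) there: w1:T. ✓
w2: no successors, so Diamond Diamond (q or not r) fails. ✗
That's 2 of 3 worlds, so 2/3.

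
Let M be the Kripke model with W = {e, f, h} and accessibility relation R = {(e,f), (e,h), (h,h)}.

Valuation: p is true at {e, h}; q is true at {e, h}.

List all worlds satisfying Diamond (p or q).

e: successors {f, h}; p or q there: f:F, h:T. ✓
f: no successors, so Diamond (p or q) fails. ✗
h: successors {h}; p or q there: h:T. ✓

{e, h}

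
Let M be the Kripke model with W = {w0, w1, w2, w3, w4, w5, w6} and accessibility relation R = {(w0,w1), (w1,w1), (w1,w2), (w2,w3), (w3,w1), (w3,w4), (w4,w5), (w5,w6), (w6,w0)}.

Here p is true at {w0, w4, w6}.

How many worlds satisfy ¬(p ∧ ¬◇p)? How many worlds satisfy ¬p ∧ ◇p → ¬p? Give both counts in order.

5 and 7

For ¬(p ∧ ¬◇p):
w0: p ∧ ¬◇p is T. ✗
w1: p ∧ ¬◇p is F. ✓
w2: p ∧ ¬◇p is F. ✓
w3: p ∧ ¬◇p is F. ✓
w4: p ∧ ¬◇p is T. ✗
w5: p ∧ ¬◇p is F. ✓
w6: p ∧ ¬◇p is F. ✓
— 5 worlds.
For ¬p ∧ ◇p → ¬p:
w0: ¬p ∧ ◇p is F, ¬p is F. ✓
w1: ¬p ∧ ◇p is F, ¬p is T. ✓
w2: ¬p ∧ ◇p is F, ¬p is T. ✓
w3: ¬p ∧ ◇p is T, ¬p is T. ✓
w4: ¬p ∧ ◇p is F, ¬p is F. ✓
w5: ¬p ∧ ◇p is T, ¬p is T. ✓
w6: ¬p ∧ ◇p is F, ¬p is F. ✓
— 7 worlds.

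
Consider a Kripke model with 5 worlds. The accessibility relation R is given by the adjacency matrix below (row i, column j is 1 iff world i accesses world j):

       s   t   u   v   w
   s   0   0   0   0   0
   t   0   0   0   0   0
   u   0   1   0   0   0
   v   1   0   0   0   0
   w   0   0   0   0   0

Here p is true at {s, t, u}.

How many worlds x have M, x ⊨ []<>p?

s: no successors, so []<>p holds vacuously. ✓
t: no successors, so []<>p holds vacuously. ✓
u: successors {t}; <>p there: t:F. ✗
v: successors {s}; <>p there: s:F. ✗
w: no successors, so []<>p holds vacuously. ✓
Satisfying worlds: {s, t, w}.

3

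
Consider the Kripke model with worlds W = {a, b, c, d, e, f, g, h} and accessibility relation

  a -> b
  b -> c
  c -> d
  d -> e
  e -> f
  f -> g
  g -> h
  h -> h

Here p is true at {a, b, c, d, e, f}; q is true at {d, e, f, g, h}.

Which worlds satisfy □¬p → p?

{a, b, c, d, e, f}

a: □¬p is F, p is T. ✓
b: □¬p is F, p is T. ✓
c: □¬p is F, p is T. ✓
d: □¬p is F, p is T. ✓
e: □¬p is F, p is T. ✓
f: □¬p is T, p is T. ✓
g: □¬p is T, p is F. ✗
h: □¬p is T, p is F. ✗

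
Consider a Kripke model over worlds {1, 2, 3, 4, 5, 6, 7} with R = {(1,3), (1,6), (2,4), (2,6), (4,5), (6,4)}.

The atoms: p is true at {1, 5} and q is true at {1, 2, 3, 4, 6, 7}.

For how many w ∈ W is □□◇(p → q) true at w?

4

1: successors {3, 6}; □◇(p → q) there: 3:T, 6:F. ✗
2: successors {4, 6}; □◇(p → q) there: 4:F, 6:F. ✗
3: no successors, so □□◇(p → q) holds vacuously. ✓
4: successors {5}; □◇(p → q) there: 5:T. ✓
5: no successors, so □□◇(p → q) holds vacuously. ✓
6: successors {4}; □◇(p → q) there: 4:F. ✗
7: no successors, so □□◇(p → q) holds vacuously. ✓
Satisfying worlds: {3, 4, 5, 7}.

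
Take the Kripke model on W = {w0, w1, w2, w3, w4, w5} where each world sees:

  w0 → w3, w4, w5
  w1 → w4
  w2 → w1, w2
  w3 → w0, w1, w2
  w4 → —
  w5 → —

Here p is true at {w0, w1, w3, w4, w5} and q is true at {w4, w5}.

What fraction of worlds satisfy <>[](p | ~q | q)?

2/3

w0: successors {w3, w4, w5}; [](p | ~q | q) there: w3:T, w4:T, w5:T. ✓
w1: successors {w4}; [](p | ~q | q) there: w4:T. ✓
w2: successors {w1, w2}; [](p | ~q | q) there: w1:T, w2:T. ✓
w3: successors {w0, w1, w2}; [](p | ~q | q) there: w0:T, w1:T, w2:T. ✓
w4: no successors, so <>[](p | ~q | q) fails. ✗
w5: no successors, so <>[](p | ~q | q) fails. ✗
That's 4 of 6 worlds, so 4/6 = 2/3.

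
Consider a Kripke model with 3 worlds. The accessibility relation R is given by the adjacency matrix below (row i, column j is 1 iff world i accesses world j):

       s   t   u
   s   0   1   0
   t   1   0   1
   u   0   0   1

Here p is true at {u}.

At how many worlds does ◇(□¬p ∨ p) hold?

2

s: successors {t}; □¬p ∨ p there: t:F. ✗
t: successors {s, u}; □¬p ∨ p there: s:T, u:T. ✓
u: successors {u}; □¬p ∨ p there: u:T. ✓
Satisfying worlds: {t, u}.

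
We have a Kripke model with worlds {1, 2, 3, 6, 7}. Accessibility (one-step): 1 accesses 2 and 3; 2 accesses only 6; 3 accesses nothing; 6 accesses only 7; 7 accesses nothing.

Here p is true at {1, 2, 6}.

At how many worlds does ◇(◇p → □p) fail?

2

1: successors {2, 3}; ◇p → □p there: 2:T, 3:T. ✓
2: successors {6}; ◇p → □p there: 6:T. ✓
3: no successors, so ◇(◇p → □p) fails. ✗
6: successors {7}; ◇p → □p there: 7:T. ✓
7: no successors, so ◇(◇p → □p) fails. ✗
Satisfying worlds: {1, 2, 6}.
So ◇(◇p → □p) fails at the other 2 worlds.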